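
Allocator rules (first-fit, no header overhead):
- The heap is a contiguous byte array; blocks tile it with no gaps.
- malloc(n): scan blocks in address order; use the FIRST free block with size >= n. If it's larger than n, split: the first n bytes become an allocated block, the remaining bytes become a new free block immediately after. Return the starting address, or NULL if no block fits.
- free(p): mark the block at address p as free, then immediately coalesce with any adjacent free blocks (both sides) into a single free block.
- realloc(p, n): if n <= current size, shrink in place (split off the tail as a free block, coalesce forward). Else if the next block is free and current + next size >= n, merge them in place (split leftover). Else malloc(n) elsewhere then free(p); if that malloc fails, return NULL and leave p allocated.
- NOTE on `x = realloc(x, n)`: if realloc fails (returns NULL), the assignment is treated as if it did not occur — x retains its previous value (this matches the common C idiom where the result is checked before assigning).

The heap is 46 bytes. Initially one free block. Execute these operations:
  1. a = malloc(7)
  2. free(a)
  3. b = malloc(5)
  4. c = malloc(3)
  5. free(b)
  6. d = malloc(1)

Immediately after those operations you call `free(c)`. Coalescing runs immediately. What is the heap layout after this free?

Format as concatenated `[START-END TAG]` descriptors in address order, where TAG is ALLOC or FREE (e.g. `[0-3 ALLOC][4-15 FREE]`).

Op 1: a = malloc(7) -> a = 0; heap: [0-6 ALLOC][7-45 FREE]
Op 2: free(a) -> (freed a); heap: [0-45 FREE]
Op 3: b = malloc(5) -> b = 0; heap: [0-4 ALLOC][5-45 FREE]
Op 4: c = malloc(3) -> c = 5; heap: [0-4 ALLOC][5-7 ALLOC][8-45 FREE]
Op 5: free(b) -> (freed b); heap: [0-4 FREE][5-7 ALLOC][8-45 FREE]
Op 6: d = malloc(1) -> d = 0; heap: [0-0 ALLOC][1-4 FREE][5-7 ALLOC][8-45 FREE]
free(c): c = 5 -> block [5-7 ALLOC]; mark free, coalesce with adjacent free neighbors -> [0-0 ALLOC][1-45 FREE]

Answer: [0-0 ALLOC][1-45 FREE]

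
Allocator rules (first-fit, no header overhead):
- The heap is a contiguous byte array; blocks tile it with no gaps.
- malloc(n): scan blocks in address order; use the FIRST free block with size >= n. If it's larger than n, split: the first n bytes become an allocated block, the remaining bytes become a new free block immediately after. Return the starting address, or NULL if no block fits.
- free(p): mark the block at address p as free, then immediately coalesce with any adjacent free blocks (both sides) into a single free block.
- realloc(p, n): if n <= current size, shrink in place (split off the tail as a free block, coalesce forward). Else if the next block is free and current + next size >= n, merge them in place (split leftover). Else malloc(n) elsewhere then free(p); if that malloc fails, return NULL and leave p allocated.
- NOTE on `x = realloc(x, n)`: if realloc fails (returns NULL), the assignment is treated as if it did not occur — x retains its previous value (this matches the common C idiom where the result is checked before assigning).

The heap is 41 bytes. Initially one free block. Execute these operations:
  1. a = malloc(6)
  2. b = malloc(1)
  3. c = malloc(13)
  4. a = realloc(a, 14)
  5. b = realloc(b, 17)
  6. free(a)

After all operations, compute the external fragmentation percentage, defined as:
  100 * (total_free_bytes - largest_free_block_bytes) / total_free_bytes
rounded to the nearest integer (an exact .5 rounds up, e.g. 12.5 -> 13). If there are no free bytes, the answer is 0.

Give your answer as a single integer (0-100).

Op 1: a = malloc(6) -> a = 0; heap: [0-5 ALLOC][6-40 FREE]
Op 2: b = malloc(1) -> b = 6; heap: [0-5 ALLOC][6-6 ALLOC][7-40 FREE]
Op 3: c = malloc(13) -> c = 7; heap: [0-5 ALLOC][6-6 ALLOC][7-19 ALLOC][20-40 FREE]
Op 4: a = realloc(a, 14) -> a = 20; heap: [0-5 FREE][6-6 ALLOC][7-19 ALLOC][20-33 ALLOC][34-40 FREE]
Op 5: b = realloc(b, 17) -> NULL (b unchanged); heap: [0-5 FREE][6-6 ALLOC][7-19 ALLOC][20-33 ALLOC][34-40 FREE]
Op 6: free(a) -> (freed a); heap: [0-5 FREE][6-6 ALLOC][7-19 ALLOC][20-40 FREE]
Free blocks: [6 21] total_free=27 largest=21 -> 100*(27-21)/27 = 600/27 ≈ 22.222 -> rounds to 22

Answer: 22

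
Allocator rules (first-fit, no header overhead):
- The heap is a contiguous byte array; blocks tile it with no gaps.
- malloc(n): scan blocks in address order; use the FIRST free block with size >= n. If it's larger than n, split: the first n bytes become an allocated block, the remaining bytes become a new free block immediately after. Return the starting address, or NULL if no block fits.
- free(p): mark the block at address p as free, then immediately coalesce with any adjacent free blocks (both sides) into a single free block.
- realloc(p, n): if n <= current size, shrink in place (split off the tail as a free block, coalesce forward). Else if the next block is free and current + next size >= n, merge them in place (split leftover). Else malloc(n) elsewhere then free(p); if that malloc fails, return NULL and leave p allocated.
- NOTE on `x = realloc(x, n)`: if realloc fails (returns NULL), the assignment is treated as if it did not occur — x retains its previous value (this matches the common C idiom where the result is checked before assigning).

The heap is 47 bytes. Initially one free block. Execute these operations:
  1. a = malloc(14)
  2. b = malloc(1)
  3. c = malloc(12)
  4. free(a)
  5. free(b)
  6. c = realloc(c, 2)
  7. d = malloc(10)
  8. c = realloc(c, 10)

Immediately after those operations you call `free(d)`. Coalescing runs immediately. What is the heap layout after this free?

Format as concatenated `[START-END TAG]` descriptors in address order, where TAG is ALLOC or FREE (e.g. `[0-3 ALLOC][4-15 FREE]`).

Op 1: a = malloc(14) -> a = 0; heap: [0-13 ALLOC][14-46 FREE]
Op 2: b = malloc(1) -> b = 14; heap: [0-13 ALLOC][14-14 ALLOC][15-46 FREE]
Op 3: c = malloc(12) -> c = 15; heap: [0-13 ALLOC][14-14 ALLOC][15-26 ALLOC][27-46 FREE]
Op 4: free(a) -> (freed a); heap: [0-13 FREE][14-14 ALLOC][15-26 ALLOC][27-46 FREE]
Op 5: free(b) -> (freed b); heap: [0-14 FREE][15-26 ALLOC][27-46 FREE]
Op 6: c = realloc(c, 2) -> c = 15; heap: [0-14 FREE][15-16 ALLOC][17-46 FREE]
Op 7: d = malloc(10) -> d = 0; heap: [0-9 ALLOC][10-14 FREE][15-16 ALLOC][17-46 FREE]
Op 8: c = realloc(c, 10) -> c = 15; heap: [0-9 ALLOC][10-14 FREE][15-24 ALLOC][25-46 FREE]
free(d): d = 0 -> block [0-9 ALLOC]; mark free, coalesce with adjacent free neighbors -> [0-14 FREE][15-24 ALLOC][25-46 FREE]

Answer: [0-14 FREE][15-24 ALLOC][25-46 FREE]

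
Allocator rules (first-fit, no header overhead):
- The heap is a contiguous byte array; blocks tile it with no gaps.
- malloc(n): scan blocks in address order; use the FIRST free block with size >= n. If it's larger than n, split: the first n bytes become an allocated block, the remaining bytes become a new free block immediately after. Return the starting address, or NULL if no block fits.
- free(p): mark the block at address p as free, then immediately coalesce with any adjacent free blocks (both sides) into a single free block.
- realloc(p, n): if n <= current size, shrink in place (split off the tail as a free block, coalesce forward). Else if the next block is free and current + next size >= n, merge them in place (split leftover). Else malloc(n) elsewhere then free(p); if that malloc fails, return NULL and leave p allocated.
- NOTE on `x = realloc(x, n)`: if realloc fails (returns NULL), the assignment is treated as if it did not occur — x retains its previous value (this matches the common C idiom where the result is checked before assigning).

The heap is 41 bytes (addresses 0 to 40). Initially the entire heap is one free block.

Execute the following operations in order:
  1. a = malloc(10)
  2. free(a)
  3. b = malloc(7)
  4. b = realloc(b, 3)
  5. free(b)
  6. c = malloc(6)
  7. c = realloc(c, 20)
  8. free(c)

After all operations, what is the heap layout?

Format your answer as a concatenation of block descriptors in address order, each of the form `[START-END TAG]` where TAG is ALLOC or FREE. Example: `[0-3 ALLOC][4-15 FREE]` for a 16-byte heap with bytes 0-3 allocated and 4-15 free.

Op 1: a = malloc(10) -> a = 0; heap: [0-9 ALLOC][10-40 FREE]
Op 2: free(a) -> (freed a); heap: [0-40 FREE]
Op 3: b = malloc(7) -> b = 0; heap: [0-6 ALLOC][7-40 FREE]
Op 4: b = realloc(b, 3) -> b = 0; heap: [0-2 ALLOC][3-40 FREE]
Op 5: free(b) -> (freed b); heap: [0-40 FREE]
Op 6: c = malloc(6) -> c = 0; heap: [0-5 ALLOC][6-40 FREE]
Op 7: c = realloc(c, 20) -> c = 0; heap: [0-19 ALLOC][20-40 FREE]
Op 8: free(c) -> (freed c); heap: [0-40 FREE]

Answer: [0-40 FREE]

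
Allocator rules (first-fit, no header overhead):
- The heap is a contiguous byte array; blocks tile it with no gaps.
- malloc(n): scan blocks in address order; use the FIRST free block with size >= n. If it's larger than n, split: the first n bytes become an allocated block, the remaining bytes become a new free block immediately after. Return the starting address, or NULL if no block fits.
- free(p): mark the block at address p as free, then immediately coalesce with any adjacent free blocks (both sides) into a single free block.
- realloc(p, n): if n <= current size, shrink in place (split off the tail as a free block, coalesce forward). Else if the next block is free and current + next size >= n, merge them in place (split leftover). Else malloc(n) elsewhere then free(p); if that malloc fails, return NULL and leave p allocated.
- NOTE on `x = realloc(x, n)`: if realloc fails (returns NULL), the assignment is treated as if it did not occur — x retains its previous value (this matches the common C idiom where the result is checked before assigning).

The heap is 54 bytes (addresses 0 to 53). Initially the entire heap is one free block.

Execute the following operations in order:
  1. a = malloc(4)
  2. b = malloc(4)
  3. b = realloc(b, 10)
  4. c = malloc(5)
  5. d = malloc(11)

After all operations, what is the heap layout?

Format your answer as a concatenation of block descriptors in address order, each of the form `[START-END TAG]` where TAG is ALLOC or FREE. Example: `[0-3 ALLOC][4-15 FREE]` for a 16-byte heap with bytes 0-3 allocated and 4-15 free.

Op 1: a = malloc(4) -> a = 0; heap: [0-3 ALLOC][4-53 FREE]
Op 2: b = malloc(4) -> b = 4; heap: [0-3 ALLOC][4-7 ALLOC][8-53 FREE]
Op 3: b = realloc(b, 10) -> b = 4; heap: [0-3 ALLOC][4-13 ALLOC][14-53 FREE]
Op 4: c = malloc(5) -> c = 14; heap: [0-3 ALLOC][4-13 ALLOC][14-18 ALLOC][19-53 FREE]
Op 5: d = malloc(11) -> d = 19; heap: [0-3 ALLOC][4-13 ALLOC][14-18 ALLOC][19-29 ALLOC][30-53 FREE]

Answer: [0-3 ALLOC][4-13 ALLOC][14-18 ALLOC][19-29 ALLOC][30-53 FREE]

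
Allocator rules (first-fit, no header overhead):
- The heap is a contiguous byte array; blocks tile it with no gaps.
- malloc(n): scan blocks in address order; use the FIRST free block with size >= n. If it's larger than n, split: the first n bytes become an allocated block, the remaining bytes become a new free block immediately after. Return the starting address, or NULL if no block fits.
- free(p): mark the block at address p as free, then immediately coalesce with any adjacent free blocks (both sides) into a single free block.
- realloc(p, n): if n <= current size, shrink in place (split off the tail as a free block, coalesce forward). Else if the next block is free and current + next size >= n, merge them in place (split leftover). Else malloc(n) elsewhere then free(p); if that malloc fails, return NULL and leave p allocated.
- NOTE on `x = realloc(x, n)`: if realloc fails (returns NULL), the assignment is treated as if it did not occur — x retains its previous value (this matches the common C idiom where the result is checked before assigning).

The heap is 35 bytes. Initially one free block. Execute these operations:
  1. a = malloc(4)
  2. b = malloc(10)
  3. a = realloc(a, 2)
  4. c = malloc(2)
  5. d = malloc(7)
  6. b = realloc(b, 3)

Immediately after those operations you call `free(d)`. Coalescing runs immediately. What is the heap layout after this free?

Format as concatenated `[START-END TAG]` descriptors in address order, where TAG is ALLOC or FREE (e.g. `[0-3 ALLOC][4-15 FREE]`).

Answer: [0-1 ALLOC][2-3 ALLOC][4-6 ALLOC][7-34 FREE]

Derivation:
Op 1: a = malloc(4) -> a = 0; heap: [0-3 ALLOC][4-34 FREE]
Op 2: b = malloc(10) -> b = 4; heap: [0-3 ALLOC][4-13 ALLOC][14-34 FREE]
Op 3: a = realloc(a, 2) -> a = 0; heap: [0-1 ALLOC][2-3 FREE][4-13 ALLOC][14-34 FREE]
Op 4: c = malloc(2) -> c = 2; heap: [0-1 ALLOC][2-3 ALLOC][4-13 ALLOC][14-34 FREE]
Op 5: d = malloc(7) -> d = 14; heap: [0-1 ALLOC][2-3 ALLOC][4-13 ALLOC][14-20 ALLOC][21-34 FREE]
Op 6: b = realloc(b, 3) -> b = 4; heap: [0-1 ALLOC][2-3 ALLOC][4-6 ALLOC][7-13 FREE][14-20 ALLOC][21-34 FREE]
free(d): d = 14 -> block [14-20 ALLOC]; mark free, coalesce with adjacent free neighbors -> [0-1 ALLOC][2-3 ALLOC][4-6 ALLOC][7-34 FREE]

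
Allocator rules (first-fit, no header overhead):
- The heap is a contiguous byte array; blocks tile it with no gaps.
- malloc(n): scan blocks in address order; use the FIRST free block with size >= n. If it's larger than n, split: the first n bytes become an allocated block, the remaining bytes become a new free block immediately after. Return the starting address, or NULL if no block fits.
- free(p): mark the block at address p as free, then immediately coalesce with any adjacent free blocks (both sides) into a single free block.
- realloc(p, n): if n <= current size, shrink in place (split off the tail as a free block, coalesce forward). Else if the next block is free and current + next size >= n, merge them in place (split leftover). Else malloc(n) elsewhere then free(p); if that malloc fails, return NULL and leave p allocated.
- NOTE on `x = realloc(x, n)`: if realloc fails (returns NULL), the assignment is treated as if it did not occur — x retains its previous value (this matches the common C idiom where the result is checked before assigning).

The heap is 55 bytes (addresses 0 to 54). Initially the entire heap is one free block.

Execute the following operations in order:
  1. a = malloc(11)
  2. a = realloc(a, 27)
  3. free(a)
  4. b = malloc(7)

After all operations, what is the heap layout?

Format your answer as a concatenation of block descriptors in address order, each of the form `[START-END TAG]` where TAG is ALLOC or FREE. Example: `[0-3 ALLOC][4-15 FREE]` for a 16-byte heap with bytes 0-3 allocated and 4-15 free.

Op 1: a = malloc(11) -> a = 0; heap: [0-10 ALLOC][11-54 FREE]
Op 2: a = realloc(a, 27) -> a = 0; heap: [0-26 ALLOC][27-54 FREE]
Op 3: free(a) -> (freed a); heap: [0-54 FREE]
Op 4: b = malloc(7) -> b = 0; heap: [0-6 ALLOC][7-54 FREE]

Answer: [0-6 ALLOC][7-54 FREE]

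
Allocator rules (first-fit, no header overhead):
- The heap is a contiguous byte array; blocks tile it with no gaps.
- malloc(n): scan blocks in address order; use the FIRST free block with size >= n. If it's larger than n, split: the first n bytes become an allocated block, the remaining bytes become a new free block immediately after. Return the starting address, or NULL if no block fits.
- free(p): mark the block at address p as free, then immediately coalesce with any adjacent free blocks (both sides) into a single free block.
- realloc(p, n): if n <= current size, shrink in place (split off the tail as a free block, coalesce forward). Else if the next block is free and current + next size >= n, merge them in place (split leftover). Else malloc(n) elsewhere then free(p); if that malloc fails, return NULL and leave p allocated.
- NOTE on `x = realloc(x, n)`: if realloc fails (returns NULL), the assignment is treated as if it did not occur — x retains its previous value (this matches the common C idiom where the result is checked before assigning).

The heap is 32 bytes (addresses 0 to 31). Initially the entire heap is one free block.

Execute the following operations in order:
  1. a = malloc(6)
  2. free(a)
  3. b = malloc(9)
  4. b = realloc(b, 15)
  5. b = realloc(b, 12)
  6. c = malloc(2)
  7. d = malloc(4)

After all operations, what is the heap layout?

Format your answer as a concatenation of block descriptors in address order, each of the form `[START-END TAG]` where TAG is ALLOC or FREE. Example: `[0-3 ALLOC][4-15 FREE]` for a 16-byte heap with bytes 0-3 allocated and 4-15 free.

Answer: [0-11 ALLOC][12-13 ALLOC][14-17 ALLOC][18-31 FREE]

Derivation:
Op 1: a = malloc(6) -> a = 0; heap: [0-5 ALLOC][6-31 FREE]
Op 2: free(a) -> (freed a); heap: [0-31 FREE]
Op 3: b = malloc(9) -> b = 0; heap: [0-8 ALLOC][9-31 FREE]
Op 4: b = realloc(b, 15) -> b = 0; heap: [0-14 ALLOC][15-31 FREE]
Op 5: b = realloc(b, 12) -> b = 0; heap: [0-11 ALLOC][12-31 FREE]
Op 6: c = malloc(2) -> c = 12; heap: [0-11 ALLOC][12-13 ALLOC][14-31 FREE]
Op 7: d = malloc(4) -> d = 14; heap: [0-11 ALLOC][12-13 ALLOC][14-17 ALLOC][18-31 FREE]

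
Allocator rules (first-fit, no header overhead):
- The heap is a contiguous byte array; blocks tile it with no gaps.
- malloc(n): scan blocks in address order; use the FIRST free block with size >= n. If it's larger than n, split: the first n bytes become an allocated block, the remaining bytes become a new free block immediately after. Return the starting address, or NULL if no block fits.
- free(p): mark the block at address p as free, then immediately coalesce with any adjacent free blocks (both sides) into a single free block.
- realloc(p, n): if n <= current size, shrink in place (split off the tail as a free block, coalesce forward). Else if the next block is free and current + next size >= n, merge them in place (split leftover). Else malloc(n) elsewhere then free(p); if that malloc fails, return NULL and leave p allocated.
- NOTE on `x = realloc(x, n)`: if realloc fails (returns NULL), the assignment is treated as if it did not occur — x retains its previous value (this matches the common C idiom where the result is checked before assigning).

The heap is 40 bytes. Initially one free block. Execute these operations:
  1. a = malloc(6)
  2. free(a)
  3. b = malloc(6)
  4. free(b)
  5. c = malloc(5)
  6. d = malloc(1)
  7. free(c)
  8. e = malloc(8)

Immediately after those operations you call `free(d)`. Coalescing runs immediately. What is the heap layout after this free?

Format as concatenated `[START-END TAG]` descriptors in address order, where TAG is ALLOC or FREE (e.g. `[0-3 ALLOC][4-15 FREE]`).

Op 1: a = malloc(6) -> a = 0; heap: [0-5 ALLOC][6-39 FREE]
Op 2: free(a) -> (freed a); heap: [0-39 FREE]
Op 3: b = malloc(6) -> b = 0; heap: [0-5 ALLOC][6-39 FREE]
Op 4: free(b) -> (freed b); heap: [0-39 FREE]
Op 5: c = malloc(5) -> c = 0; heap: [0-4 ALLOC][5-39 FREE]
Op 6: d = malloc(1) -> d = 5; heap: [0-4 ALLOC][5-5 ALLOC][6-39 FREE]
Op 7: free(c) -> (freed c); heap: [0-4 FREE][5-5 ALLOC][6-39 FREE]
Op 8: e = malloc(8) -> e = 6; heap: [0-4 FREE][5-5 ALLOC][6-13 ALLOC][14-39 FREE]
free(d): d = 5 -> block [5-5 ALLOC]; mark free, coalesce with adjacent free neighbors -> [0-5 FREE][6-13 ALLOC][14-39 FREE]

Answer: [0-5 FREE][6-13 ALLOC][14-39 FREE]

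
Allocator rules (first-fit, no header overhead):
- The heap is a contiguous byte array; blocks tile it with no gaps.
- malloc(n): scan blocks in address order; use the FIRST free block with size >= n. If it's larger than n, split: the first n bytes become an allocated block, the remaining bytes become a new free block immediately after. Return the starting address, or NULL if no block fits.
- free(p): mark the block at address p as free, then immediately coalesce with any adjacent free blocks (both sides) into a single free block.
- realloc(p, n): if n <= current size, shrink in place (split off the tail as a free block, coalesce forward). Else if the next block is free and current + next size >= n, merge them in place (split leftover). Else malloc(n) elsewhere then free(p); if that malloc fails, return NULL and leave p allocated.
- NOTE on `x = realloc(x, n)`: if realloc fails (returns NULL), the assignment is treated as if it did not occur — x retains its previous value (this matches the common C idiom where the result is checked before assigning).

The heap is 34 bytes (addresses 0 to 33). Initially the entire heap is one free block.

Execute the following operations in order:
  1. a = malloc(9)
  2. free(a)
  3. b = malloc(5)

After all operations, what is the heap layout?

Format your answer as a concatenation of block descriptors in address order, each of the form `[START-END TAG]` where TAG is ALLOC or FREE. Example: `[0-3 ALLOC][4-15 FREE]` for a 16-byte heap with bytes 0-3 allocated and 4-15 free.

Op 1: a = malloc(9) -> a = 0; heap: [0-8 ALLOC][9-33 FREE]
Op 2: free(a) -> (freed a); heap: [0-33 FREE]
Op 3: b = malloc(5) -> b = 0; heap: [0-4 ALLOC][5-33 FREE]

Answer: [0-4 ALLOC][5-33 FREE]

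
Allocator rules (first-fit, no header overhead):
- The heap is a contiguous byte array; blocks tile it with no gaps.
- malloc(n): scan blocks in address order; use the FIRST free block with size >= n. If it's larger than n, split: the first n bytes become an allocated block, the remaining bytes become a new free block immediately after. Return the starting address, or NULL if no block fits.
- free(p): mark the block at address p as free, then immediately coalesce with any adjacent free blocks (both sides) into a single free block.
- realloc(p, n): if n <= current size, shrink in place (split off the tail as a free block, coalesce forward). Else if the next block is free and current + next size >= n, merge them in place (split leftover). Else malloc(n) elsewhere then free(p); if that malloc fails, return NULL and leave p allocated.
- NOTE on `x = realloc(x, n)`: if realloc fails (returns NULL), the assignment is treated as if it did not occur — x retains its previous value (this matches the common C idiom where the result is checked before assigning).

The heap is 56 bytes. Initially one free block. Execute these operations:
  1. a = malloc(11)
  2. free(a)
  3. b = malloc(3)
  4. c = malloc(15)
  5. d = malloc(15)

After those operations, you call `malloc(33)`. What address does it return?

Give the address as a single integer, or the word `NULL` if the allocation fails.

Answer: NULL

Derivation:
Op 1: a = malloc(11) -> a = 0; heap: [0-10 ALLOC][11-55 FREE]
Op 2: free(a) -> (freed a); heap: [0-55 FREE]
Op 3: b = malloc(3) -> b = 0; heap: [0-2 ALLOC][3-55 FREE]
Op 4: c = malloc(15) -> c = 3; heap: [0-2 ALLOC][3-17 ALLOC][18-55 FREE]
Op 5: d = malloc(15) -> d = 18; heap: [0-2 ALLOC][3-17 ALLOC][18-32 ALLOC][33-55 FREE]
malloc(33): first-fit scan over [0-2 ALLOC][3-17 ALLOC][18-32 ALLOC][33-55 FREE] -> NULL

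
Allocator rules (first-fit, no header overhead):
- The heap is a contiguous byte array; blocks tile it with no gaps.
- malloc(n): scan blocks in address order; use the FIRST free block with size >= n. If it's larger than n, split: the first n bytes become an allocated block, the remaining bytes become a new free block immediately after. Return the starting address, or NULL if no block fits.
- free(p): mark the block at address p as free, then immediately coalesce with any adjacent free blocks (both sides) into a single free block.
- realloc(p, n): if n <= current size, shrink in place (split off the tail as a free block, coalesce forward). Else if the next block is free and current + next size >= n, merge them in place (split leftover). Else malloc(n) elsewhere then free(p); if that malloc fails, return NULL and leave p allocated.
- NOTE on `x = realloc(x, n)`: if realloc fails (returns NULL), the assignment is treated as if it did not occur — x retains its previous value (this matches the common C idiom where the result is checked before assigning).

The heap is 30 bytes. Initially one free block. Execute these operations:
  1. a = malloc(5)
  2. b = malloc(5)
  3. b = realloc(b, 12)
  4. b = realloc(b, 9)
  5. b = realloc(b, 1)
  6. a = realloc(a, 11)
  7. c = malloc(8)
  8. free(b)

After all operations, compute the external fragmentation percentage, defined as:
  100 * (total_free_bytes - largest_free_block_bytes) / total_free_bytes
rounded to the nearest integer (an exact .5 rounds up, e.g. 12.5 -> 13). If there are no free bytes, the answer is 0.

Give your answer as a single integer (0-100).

Op 1: a = malloc(5) -> a = 0; heap: [0-4 ALLOC][5-29 FREE]
Op 2: b = malloc(5) -> b = 5; heap: [0-4 ALLOC][5-9 ALLOC][10-29 FREE]
Op 3: b = realloc(b, 12) -> b = 5; heap: [0-4 ALLOC][5-16 ALLOC][17-29 FREE]
Op 4: b = realloc(b, 9) -> b = 5; heap: [0-4 ALLOC][5-13 ALLOC][14-29 FREE]
Op 5: b = realloc(b, 1) -> b = 5; heap: [0-4 ALLOC][5-5 ALLOC][6-29 FREE]
Op 6: a = realloc(a, 11) -> a = 6; heap: [0-4 FREE][5-5 ALLOC][6-16 ALLOC][17-29 FREE]
Op 7: c = malloc(8) -> c = 17; heap: [0-4 FREE][5-5 ALLOC][6-16 ALLOC][17-24 ALLOC][25-29 FREE]
Op 8: free(b) -> (freed b); heap: [0-5 FREE][6-16 ALLOC][17-24 ALLOC][25-29 FREE]
Free blocks: [6 5] total_free=11 largest=6 -> 100*(11-6)/11 = 500/11 ≈ 45.455 -> rounds to 45

Answer: 45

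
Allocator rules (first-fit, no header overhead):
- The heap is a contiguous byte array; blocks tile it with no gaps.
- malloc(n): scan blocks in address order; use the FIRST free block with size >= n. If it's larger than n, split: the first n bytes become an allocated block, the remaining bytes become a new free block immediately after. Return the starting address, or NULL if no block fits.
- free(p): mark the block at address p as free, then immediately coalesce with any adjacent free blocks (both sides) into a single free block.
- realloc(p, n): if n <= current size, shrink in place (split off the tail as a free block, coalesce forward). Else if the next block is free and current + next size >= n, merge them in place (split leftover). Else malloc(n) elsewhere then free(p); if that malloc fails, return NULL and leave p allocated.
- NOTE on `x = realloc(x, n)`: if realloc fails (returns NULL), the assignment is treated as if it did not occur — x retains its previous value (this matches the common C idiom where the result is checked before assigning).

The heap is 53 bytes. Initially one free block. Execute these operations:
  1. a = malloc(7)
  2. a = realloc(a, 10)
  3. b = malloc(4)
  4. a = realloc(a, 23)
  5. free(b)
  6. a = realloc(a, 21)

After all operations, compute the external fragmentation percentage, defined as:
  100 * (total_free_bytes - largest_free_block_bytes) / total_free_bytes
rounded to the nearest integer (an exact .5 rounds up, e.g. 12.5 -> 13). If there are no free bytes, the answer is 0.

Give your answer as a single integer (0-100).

Op 1: a = malloc(7) -> a = 0; heap: [0-6 ALLOC][7-52 FREE]
Op 2: a = realloc(a, 10) -> a = 0; heap: [0-9 ALLOC][10-52 FREE]
Op 3: b = malloc(4) -> b = 10; heap: [0-9 ALLOC][10-13 ALLOC][14-52 FREE]
Op 4: a = realloc(a, 23) -> a = 14; heap: [0-9 FREE][10-13 ALLOC][14-36 ALLOC][37-52 FREE]
Op 5: free(b) -> (freed b); heap: [0-13 FREE][14-36 ALLOC][37-52 FREE]
Op 6: a = realloc(a, 21) -> a = 14; heap: [0-13 FREE][14-34 ALLOC][35-52 FREE]
Free blocks: [14 18] total_free=32 largest=18 -> 100*(32-18)/32 = 1400/32 = 43.75 -> rounds to 44

Answer: 44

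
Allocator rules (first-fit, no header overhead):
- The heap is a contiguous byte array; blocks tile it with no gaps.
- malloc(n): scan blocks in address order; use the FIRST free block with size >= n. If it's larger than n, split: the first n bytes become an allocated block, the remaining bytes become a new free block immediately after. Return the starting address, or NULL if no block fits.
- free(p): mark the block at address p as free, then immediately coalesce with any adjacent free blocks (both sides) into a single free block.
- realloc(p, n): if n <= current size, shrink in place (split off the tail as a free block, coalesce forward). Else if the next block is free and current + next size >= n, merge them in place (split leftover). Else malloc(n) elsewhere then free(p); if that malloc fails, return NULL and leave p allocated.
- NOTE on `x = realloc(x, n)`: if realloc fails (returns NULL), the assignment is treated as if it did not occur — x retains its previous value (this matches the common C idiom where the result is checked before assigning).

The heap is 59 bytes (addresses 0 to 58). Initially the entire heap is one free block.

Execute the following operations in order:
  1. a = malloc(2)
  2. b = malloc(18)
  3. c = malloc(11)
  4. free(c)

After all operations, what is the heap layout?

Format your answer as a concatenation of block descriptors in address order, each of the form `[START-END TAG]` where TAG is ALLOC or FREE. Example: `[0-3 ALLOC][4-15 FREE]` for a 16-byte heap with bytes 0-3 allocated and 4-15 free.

Op 1: a = malloc(2) -> a = 0; heap: [0-1 ALLOC][2-58 FREE]
Op 2: b = malloc(18) -> b = 2; heap: [0-1 ALLOC][2-19 ALLOC][20-58 FREE]
Op 3: c = malloc(11) -> c = 20; heap: [0-1 ALLOC][2-19 ALLOC][20-30 ALLOC][31-58 FREE]
Op 4: free(c) -> (freed c); heap: [0-1 ALLOC][2-19 ALLOC][20-58 FREE]

Answer: [0-1 ALLOC][2-19 ALLOC][20-58 FREE]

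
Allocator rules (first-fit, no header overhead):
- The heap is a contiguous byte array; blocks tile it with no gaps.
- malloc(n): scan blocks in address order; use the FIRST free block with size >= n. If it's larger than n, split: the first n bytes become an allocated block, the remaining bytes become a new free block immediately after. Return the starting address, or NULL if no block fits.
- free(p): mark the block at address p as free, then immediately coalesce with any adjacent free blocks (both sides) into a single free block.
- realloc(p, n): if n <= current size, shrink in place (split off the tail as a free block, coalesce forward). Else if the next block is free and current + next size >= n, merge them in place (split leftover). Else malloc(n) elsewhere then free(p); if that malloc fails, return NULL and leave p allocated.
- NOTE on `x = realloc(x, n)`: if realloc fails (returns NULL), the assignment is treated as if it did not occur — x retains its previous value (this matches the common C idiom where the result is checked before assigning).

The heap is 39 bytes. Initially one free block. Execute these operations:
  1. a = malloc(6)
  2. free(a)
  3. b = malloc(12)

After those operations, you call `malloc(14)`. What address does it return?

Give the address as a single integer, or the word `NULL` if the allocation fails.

Answer: 12

Derivation:
Op 1: a = malloc(6) -> a = 0; heap: [0-5 ALLOC][6-38 FREE]
Op 2: free(a) -> (freed a); heap: [0-38 FREE]
Op 3: b = malloc(12) -> b = 0; heap: [0-11 ALLOC][12-38 FREE]
malloc(14): first-fit scan over [0-11 ALLOC][12-38 FREE] -> 12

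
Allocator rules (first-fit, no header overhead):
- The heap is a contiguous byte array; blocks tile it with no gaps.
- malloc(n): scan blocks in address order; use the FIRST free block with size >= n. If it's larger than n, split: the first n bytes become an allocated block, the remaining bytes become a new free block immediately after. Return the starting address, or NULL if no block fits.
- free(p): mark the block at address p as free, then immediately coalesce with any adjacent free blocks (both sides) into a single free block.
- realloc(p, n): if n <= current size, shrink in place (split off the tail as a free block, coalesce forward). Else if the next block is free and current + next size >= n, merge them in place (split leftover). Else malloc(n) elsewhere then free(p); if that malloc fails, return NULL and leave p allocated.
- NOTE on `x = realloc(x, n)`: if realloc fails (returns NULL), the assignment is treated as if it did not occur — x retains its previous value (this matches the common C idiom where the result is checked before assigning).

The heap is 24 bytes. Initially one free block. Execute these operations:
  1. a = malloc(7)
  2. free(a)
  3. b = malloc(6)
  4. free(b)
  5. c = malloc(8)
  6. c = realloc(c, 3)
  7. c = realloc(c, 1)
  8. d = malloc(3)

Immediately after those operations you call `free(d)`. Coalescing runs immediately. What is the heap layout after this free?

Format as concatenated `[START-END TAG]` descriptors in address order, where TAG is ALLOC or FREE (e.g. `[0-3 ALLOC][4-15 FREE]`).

Answer: [0-0 ALLOC][1-23 FREE]

Derivation:
Op 1: a = malloc(7) -> a = 0; heap: [0-6 ALLOC][7-23 FREE]
Op 2: free(a) -> (freed a); heap: [0-23 FREE]
Op 3: b = malloc(6) -> b = 0; heap: [0-5 ALLOC][6-23 FREE]
Op 4: free(b) -> (freed b); heap: [0-23 FREE]
Op 5: c = malloc(8) -> c = 0; heap: [0-7 ALLOC][8-23 FREE]
Op 6: c = realloc(c, 3) -> c = 0; heap: [0-2 ALLOC][3-23 FREE]
Op 7: c = realloc(c, 1) -> c = 0; heap: [0-0 ALLOC][1-23 FREE]
Op 8: d = malloc(3) -> d = 1; heap: [0-0 ALLOC][1-3 ALLOC][4-23 FREE]
free(d): d = 1 -> block [1-3 ALLOC]; mark free, coalesce with adjacent free neighbors -> [0-0 ALLOC][1-23 FREE]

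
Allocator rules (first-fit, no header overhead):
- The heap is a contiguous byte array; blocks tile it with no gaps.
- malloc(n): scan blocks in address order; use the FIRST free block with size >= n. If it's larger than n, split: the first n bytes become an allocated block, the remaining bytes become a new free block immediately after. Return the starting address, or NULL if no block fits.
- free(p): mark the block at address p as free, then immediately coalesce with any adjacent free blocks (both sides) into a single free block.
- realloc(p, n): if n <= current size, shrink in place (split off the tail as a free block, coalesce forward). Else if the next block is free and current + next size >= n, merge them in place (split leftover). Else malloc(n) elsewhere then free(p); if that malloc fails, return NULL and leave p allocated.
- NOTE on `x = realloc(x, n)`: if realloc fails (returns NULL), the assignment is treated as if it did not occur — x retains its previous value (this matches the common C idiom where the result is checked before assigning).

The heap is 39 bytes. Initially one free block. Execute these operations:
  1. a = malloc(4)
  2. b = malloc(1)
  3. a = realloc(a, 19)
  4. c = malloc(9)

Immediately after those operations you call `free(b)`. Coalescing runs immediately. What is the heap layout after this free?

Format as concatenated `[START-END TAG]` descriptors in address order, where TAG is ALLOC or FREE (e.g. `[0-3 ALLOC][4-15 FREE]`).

Answer: [0-4 FREE][5-23 ALLOC][24-32 ALLOC][33-38 FREE]

Derivation:
Op 1: a = malloc(4) -> a = 0; heap: [0-3 ALLOC][4-38 FREE]
Op 2: b = malloc(1) -> b = 4; heap: [0-3 ALLOC][4-4 ALLOC][5-38 FREE]
Op 3: a = realloc(a, 19) -> a = 5; heap: [0-3 FREE][4-4 ALLOC][5-23 ALLOC][24-38 FREE]
Op 4: c = malloc(9) -> c = 24; heap: [0-3 FREE][4-4 ALLOC][5-23 ALLOC][24-32 ALLOC][33-38 FREE]
free(b): b = 4 -> block [4-4 ALLOC]; mark free, coalesce with adjacent free neighbors -> [0-4 FREE][5-23 ALLOC][24-32 ALLOC][33-38 FREE]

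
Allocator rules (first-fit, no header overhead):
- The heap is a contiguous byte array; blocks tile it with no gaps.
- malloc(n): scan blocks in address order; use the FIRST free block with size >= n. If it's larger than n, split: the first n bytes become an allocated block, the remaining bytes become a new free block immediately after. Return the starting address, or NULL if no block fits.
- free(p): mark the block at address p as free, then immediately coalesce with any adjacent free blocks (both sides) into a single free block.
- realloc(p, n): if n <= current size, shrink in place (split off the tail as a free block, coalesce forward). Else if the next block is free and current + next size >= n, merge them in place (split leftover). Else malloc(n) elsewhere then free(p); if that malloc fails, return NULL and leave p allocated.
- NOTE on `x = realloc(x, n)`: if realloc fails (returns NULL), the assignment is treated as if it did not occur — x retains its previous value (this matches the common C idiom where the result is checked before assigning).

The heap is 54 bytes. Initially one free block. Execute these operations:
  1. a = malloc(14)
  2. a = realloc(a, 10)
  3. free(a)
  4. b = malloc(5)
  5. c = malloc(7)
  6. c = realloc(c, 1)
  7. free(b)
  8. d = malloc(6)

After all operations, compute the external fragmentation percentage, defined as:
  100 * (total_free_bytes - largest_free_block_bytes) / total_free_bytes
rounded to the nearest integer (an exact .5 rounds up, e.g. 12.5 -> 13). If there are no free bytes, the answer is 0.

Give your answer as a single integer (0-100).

Op 1: a = malloc(14) -> a = 0; heap: [0-13 ALLOC][14-53 FREE]
Op 2: a = realloc(a, 10) -> a = 0; heap: [0-9 ALLOC][10-53 FREE]
Op 3: free(a) -> (freed a); heap: [0-53 FREE]
Op 4: b = malloc(5) -> b = 0; heap: [0-4 ALLOC][5-53 FREE]
Op 5: c = malloc(7) -> c = 5; heap: [0-4 ALLOC][5-11 ALLOC][12-53 FREE]
Op 6: c = realloc(c, 1) -> c = 5; heap: [0-4 ALLOC][5-5 ALLOC][6-53 FREE]
Op 7: free(b) -> (freed b); heap: [0-4 FREE][5-5 ALLOC][6-53 FREE]
Op 8: d = malloc(6) -> d = 6; heap: [0-4 FREE][5-5 ALLOC][6-11 ALLOC][12-53 FREE]
Free blocks: [5 42] total_free=47 largest=42 -> 100*(47-42)/47 = 500/47 ≈ 10.638 -> rounds to 11

Answer: 11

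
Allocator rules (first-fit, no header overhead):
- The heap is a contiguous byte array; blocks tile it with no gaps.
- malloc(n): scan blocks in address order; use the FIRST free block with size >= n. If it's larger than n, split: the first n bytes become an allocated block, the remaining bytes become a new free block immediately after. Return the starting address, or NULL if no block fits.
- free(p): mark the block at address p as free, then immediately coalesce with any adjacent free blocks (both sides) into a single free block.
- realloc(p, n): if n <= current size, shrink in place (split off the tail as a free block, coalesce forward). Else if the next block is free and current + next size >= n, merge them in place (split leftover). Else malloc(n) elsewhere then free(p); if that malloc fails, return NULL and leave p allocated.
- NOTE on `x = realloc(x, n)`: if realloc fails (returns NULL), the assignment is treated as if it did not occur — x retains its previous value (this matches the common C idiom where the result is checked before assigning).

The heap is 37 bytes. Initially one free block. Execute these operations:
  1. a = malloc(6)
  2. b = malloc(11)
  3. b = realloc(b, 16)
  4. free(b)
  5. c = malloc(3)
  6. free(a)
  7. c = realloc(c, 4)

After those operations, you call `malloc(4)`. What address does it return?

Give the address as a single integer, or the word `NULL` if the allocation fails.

Op 1: a = malloc(6) -> a = 0; heap: [0-5 ALLOC][6-36 FREE]
Op 2: b = malloc(11) -> b = 6; heap: [0-5 ALLOC][6-16 ALLOC][17-36 FREE]
Op 3: b = realloc(b, 16) -> b = 6; heap: [0-5 ALLOC][6-21 ALLOC][22-36 FREE]
Op 4: free(b) -> (freed b); heap: [0-5 ALLOC][6-36 FREE]
Op 5: c = malloc(3) -> c = 6; heap: [0-5 ALLOC][6-8 ALLOC][9-36 FREE]
Op 6: free(a) -> (freed a); heap: [0-5 FREE][6-8 ALLOC][9-36 FREE]
Op 7: c = realloc(c, 4) -> c = 6; heap: [0-5 FREE][6-9 ALLOC][10-36 FREE]
malloc(4): first-fit scan over [0-5 FREE][6-9 ALLOC][10-36 FREE] -> 0

Answer: 0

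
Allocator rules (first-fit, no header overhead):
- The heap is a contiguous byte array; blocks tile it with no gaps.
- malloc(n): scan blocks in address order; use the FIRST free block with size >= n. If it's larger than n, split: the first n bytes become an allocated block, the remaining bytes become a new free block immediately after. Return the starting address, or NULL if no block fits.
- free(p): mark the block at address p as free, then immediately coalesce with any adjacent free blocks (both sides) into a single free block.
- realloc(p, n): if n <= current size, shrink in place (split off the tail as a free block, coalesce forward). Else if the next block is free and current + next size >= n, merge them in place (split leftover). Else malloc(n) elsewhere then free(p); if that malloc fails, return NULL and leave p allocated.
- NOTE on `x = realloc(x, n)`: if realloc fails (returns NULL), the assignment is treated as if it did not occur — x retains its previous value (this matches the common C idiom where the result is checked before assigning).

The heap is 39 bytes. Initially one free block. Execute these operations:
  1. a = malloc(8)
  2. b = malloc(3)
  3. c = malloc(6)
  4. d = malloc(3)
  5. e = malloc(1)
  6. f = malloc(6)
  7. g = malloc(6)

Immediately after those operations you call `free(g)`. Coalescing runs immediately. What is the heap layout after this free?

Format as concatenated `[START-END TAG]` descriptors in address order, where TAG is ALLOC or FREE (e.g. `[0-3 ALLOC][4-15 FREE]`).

Answer: [0-7 ALLOC][8-10 ALLOC][11-16 ALLOC][17-19 ALLOC][20-20 ALLOC][21-26 ALLOC][27-38 FREE]

Derivation:
Op 1: a = malloc(8) -> a = 0; heap: [0-7 ALLOC][8-38 FREE]
Op 2: b = malloc(3) -> b = 8; heap: [0-7 ALLOC][8-10 ALLOC][11-38 FREE]
Op 3: c = malloc(6) -> c = 11; heap: [0-7 ALLOC][8-10 ALLOC][11-16 ALLOC][17-38 FREE]
Op 4: d = malloc(3) -> d = 17; heap: [0-7 ALLOC][8-10 ALLOC][11-16 ALLOC][17-19 ALLOC][20-38 FREE]
Op 5: e = malloc(1) -> e = 20; heap: [0-7 ALLOC][8-10 ALLOC][11-16 ALLOC][17-19 ALLOC][20-20 ALLOC][21-38 FREE]
Op 6: f = malloc(6) -> f = 21; heap: [0-7 ALLOC][8-10 ALLOC][11-16 ALLOC][17-19 ALLOC][20-20 ALLOC][21-26 ALLOC][27-38 FREE]
Op 7: g = malloc(6) -> g = 27; heap: [0-7 ALLOC][8-10 ALLOC][11-16 ALLOC][17-19 ALLOC][20-20 ALLOC][21-26 ALLOC][27-32 ALLOC][33-38 FREE]
free(g): g = 27 -> block [27-32 ALLOC]; mark free, coalesce with adjacent free neighbors -> [0-7 ALLOC][8-10 ALLOC][11-16 ALLOC][17-19 ALLOC][20-20 ALLOC][21-26 ALLOC][27-38 FREE]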